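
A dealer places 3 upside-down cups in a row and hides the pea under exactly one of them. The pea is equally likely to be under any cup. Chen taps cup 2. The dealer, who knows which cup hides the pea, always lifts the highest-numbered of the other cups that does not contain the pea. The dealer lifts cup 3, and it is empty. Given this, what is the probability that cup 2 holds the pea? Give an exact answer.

Consider each possible location of the pea in turn.
If it is under either of cups 1 and 2 (prior 1/3 each): cup 3 is the highest-numbered option available, probability 1; weight (1/3)·1 = 1/3 each.
If it is under cup 3 (prior 1/3): the dealer opened cup 3, so this case is ruled out; weight (1/3)·0 = 0.
The weights sum to 2/3.
So P(the pea under cup 2 | the dealer opened cup 3) = (1/3) / (2/3) = 1/2.

1/2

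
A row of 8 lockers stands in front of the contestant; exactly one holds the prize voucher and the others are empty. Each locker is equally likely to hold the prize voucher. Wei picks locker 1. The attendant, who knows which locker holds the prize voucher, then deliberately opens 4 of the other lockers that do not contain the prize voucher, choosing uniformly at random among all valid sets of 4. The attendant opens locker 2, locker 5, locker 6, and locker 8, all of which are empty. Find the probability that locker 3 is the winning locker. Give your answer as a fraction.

7/24

Consider each possible location of the prize voucher in turn.
If it is in locker 1 (prior 1/8): the attendant has 35 equally likely choices, so probability 1/35; weight (1/8)·(1/35) = 1/280.
If it is in any of lockers 2, 5, 6, and 8 (prior 1/8 each): that locker was opened and seen not to hold the prize — ruled out; weight (1/8)·0 = 0 each.
If it is in any of lockers 3, 4, and 7 (prior 1/8 each): the attendant has 15 equally likely choices, so probability 1/15; weight (1/8)·(1/15) = 1/120 each.
The weights sum to 1/35.
So P(the prize voucher in locker 3 | the attendant opened locker 2, locker 5, locker 6, and locker 8) = (1/120) / (1/35) = 7/24.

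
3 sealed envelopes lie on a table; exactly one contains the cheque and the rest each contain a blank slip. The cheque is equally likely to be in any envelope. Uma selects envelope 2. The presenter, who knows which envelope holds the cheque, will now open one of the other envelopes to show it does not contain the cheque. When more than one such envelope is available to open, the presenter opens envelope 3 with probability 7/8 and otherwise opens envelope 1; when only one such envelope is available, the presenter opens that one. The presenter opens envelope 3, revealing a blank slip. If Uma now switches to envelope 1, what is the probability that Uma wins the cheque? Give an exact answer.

Apply Bayes' rule, conditioning on where the cheque actually is.
If it is in envelope 1 (prior 1/3): only envelope 3 is available, probability 1; weight (1/3)·1 = 1/3.
If it is in envelope 2 (prior 1/3): envelope 3 is available, opened with probability 7/8; weight (1/3)·(7/8) = 7/24.
If it is in envelope 3 (prior 1/3): the presenter opened envelope 3, so this case is ruled out; weight (1/3)·0 = 0.
The weights sum to 5/8.
So P(the cheque in envelope 1 | the presenter opened envelope 3) = (1/3) / (5/8) = 8/15.

8/15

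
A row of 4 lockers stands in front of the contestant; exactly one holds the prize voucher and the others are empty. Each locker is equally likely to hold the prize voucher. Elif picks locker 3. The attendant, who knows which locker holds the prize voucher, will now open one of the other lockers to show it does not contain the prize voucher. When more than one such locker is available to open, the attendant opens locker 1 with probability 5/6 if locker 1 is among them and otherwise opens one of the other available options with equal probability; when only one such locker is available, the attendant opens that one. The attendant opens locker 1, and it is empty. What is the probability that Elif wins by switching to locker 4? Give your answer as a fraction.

1/3

Condition on the true location of the prize voucher.
If it is in locker 1 (prior 1/4): the attendant opened locker 1, so this case is ruled out; weight (1/4)·0 = 0.
If it is in any of lockers 2, 3, and 4 (prior 1/4 each): locker 1 is available, opened with probability 5/6; weight (1/4)·(5/6) = 5/24 each.
The weights sum to 5/8.
So P(the prize voucher in locker 4 | the attendant opened locker 1) = (5/24) / (5/8) = 1/3.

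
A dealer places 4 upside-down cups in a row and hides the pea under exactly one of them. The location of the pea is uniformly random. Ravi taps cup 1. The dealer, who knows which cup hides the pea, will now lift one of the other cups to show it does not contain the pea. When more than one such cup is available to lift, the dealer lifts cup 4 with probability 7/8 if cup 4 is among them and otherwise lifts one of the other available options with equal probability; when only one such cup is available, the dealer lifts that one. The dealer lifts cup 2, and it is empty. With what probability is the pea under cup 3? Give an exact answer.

2/11

Consider each possible location of the pea in turn.
If it is under cup 1 (prior 1/4): cup 4 is available but not opened; cup 2 gets probability (1 − 7/8)/2 = 1/16; weight (1/4)·(1/16) = 1/64.
If it is under cup 2 (prior 1/4): the dealer opened cup 2, so this case is ruled out; weight (1/4)·0 = 0.
If it is under cup 3 (prior 1/4): cup 4 is available but not opened, probability 1/8; weight (1/4)·(1/8) = 1/32.
If it is under cup 4 (prior 1/4): cup 4 holds the prize so is unavailable; the dealer chooses uniformly among the 2 others, probability 1/2; weight (1/4)·(1/2) = 1/8.
The weights sum to 11/64.
So P(the pea under cup 3 | the dealer opened cup 2) = (1/32) / (11/64) = 2/11.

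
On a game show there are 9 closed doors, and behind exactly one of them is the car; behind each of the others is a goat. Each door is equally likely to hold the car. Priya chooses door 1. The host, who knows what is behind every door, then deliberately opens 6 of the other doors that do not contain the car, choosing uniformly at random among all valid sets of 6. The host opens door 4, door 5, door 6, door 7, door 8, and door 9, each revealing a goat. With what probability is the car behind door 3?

Condition on the true location of the car.
If it is behind door 1 (prior 1/9): the host has 28 equally likely choices, so probability 1/28; weight (1/9)·(1/28) = 1/252.
If it is behind either of doors 2 and 3 (prior 1/9 each): the host has 7 equally likely choices, so probability 1/7; weight (1/9)·(1/7) = 1/63 each.
If it is behind any of doors 4, 5, 6, 7, 8, and 9 (prior 1/9 each): that door was opened and seen not to hold the prize — ruled out; weight (1/9)·0 = 0 each.
The weights sum to 1/28.
So P(the car behind door 3 | the host opened door 4, door 5, door 6, door 7, door 8, and door 9) = (1/63) / (1/28) = 4/9.

4/9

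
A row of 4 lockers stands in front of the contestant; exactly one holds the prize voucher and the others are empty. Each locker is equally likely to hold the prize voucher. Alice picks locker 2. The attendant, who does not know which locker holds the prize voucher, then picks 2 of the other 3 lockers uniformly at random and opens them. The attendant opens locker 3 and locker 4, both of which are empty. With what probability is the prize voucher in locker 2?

Because the attendant chose which lockers to open without knowing where the prize voucher is, the choice is independent of the prize location. Learning that none of the 2 opened lockers holds the prize voucher simply rules out those 2 locations and leaves the remaining 2 lockers still equally likely by symmetry.
So P(the prize voucher in locker 2) = 1/2.

1/2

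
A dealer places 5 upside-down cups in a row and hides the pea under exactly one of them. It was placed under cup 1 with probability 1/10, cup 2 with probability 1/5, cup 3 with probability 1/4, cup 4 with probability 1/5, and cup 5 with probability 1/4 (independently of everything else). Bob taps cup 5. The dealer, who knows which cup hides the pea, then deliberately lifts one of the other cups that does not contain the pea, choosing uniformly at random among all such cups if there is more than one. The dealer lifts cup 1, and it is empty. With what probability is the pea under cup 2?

16/67

Consider each possible location of the pea in turn.
If it is under cup 1 (prior 1/10): the dealer opened cup 1, so this case is ruled out; weight (1/10)·0 = 0.
If it is under either of cups 2 and 4 (prior 1/5 each): the dealer has 3 equally likely choices, so probability 1/3; weight (1/5)·(1/3) = 1/15 each.
If it is under cup 3 (prior 1/4): the dealer has 3 equally likely choices, so probability 1/3; weight (1/4)·(1/3) = 1/12.
If it is under cup 5 (prior 1/4): the dealer has 4 equally likely choices, so probability 1/4; weight (1/4)·(1/4) = 1/16.
The weights sum to 67/240.
So P(the pea under cup 2 | the dealer opened cup 1) = (1/15) / (67/240) = 16/67.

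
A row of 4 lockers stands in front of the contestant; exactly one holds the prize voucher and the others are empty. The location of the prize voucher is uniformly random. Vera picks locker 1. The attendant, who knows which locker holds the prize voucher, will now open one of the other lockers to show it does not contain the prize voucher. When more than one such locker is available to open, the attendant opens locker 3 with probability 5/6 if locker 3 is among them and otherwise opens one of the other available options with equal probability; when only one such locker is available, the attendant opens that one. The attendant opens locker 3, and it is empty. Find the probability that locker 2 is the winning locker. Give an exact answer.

1/3

Apply Bayes' rule, conditioning on where the prize voucher actually is.
If it is in any of lockers 1, 2, and 4 (prior 1/4 each): locker 3 is available, opened with probability 5/6; weight (1/4)·(5/6) = 5/24 each.
If it is in locker 3 (prior 1/4): the attendant opened locker 3, so this case is ruled out; weight (1/4)·0 = 0.
The weights sum to 5/8.
So P(the prize voucher in locker 2 | the attendant opened locker 3) = (5/24) / (5/8) = 1/3.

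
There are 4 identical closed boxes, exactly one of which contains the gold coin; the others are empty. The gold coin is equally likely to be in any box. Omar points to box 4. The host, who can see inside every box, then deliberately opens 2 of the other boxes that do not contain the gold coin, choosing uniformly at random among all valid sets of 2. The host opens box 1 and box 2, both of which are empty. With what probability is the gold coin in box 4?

Consider each possible location of the gold coin in turn.
If it is in either of boxes 1 and 2 (prior 1/4 each): that box was opened and seen not to hold the prize — ruled out; weight (1/4)·0 = 0 each.
If it is in box 3 (prior 1/4): the host has no choice, probability 1; weight (1/4)·1 = 1/4.
If it is in box 4 (prior 1/4): the host has 3 equally likely choices, so probability 1/3; weight (1/4)·(1/3) = 1/12.
The weights sum to 1/3.
So P(the gold coin in box 4 | the host opened box 1 and box 2) = (1/12) / (1/3) = 1/4.

1/4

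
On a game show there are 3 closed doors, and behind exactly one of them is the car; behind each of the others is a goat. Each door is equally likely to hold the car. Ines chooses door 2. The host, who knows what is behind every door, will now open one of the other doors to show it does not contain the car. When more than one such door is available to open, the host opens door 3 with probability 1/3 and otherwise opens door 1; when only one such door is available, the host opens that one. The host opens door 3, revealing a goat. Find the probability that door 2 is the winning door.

1/4

Consider each possible location of the car in turn.
If it is behind door 1 (prior 1/3): only door 3 is available, probability 1; weight (1/3)·1 = 1/3.
If it is behind door 2 (prior 1/3): door 3 is available, opened with probability 1/3; weight (1/3)·(1/3) = 1/9.
If it is behind door 3 (prior 1/3): the host opened door 3, so this case is ruled out; weight (1/3)·0 = 0.
The weights sum to 4/9.
So P(the car behind door 2 | the host opened door 3) = (1/9) / (4/9) = 1/4.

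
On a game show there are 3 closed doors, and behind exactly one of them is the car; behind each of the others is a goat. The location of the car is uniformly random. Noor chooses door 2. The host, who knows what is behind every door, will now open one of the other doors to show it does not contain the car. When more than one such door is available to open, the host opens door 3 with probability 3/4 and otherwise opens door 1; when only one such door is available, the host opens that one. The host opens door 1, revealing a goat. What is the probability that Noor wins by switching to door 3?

Apply Bayes' rule, conditioning on where the car actually is.
If it is behind door 1 (prior 1/3): the host opened door 1, so this case is ruled out; weight (1/3)·0 = 0.
If it is behind door 2 (prior 1/3): door 3 is available but not opened, probability 1/4; weight (1/3)·(1/4) = 1/12.
If it is behind door 3 (prior 1/3): only door 1 is available, probability 1; weight (1/3)·1 = 1/3.
The weights sum to 5/12.
So P(the car behind door 3 | the host opened door 1) = (1/3) / (5/12) = 4/5.

4/5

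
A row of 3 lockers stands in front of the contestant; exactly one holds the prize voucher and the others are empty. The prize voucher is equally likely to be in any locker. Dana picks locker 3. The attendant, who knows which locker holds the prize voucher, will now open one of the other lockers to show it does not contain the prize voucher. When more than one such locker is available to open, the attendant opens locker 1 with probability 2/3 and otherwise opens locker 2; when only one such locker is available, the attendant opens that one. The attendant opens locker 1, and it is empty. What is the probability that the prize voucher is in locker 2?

3/5

Condition on the true location of the prize voucher.
If it is in locker 1 (prior 1/3): the attendant opened locker 1, so this case is ruled out; weight (1/3)·0 = 0.
If it is in locker 2 (prior 1/3): only locker 1 is available, probability 1; weight (1/3)·1 = 1/3.
If it is in locker 3 (prior 1/3): locker 1 is available, opened with probability 2/3; weight (1/3)·(2/3) = 2/9.
The weights sum to 5/9.
So P(the prize voucher in locker 2 | the attendant opened locker 1) = (1/3) / (5/9) = 3/5.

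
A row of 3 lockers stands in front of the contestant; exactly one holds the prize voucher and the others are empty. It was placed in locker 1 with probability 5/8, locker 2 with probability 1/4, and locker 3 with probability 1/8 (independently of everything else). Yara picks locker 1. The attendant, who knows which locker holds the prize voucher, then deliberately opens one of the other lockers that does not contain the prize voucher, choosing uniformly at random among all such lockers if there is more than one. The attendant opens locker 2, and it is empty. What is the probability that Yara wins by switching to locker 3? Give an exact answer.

2/7

Consider each possible location of the prize voucher in turn.
If it is in locker 1 (prior 5/8): the attendant has 2 equally likely choices, so probability 1/2; weight (5/8)·(1/2) = 5/16.
If it is in locker 2 (prior 1/4): the attendant opened locker 2, so this case is ruled out; weight (1/4)·0 = 0.
If it is in locker 3 (prior 1/8): the attendant has no choice, probability 1; weight (1/8)·1 = 1/8.
The weights sum to 7/16.
So P(the prize voucher in locker 3 | the attendant opened locker 2) = (1/8) / (7/16) = 2/7.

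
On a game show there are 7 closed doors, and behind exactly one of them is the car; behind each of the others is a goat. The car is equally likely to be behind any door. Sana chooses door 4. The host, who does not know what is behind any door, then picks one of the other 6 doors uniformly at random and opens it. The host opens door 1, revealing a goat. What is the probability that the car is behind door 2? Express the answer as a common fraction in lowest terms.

1/6

Because the host chose which door to open without knowing where the car is, the choice is independent of the prize location. Learning that door 1 does not hold the car simply rules out that one location and leaves the remaining 6 doors still equally likely by symmetry.
So P(the car behind door 2) = 1/6.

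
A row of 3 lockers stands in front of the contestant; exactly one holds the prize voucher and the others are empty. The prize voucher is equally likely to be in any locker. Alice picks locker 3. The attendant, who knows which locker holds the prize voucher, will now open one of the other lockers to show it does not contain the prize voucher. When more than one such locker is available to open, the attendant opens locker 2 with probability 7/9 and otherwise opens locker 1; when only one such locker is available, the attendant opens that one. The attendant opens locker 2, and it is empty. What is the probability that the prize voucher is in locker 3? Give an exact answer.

7/16

Apply Bayes' rule, conditioning on where the prize voucher actually is.
If it is in locker 1 (prior 1/3): only locker 2 is available, probability 1; weight (1/3)·1 = 1/3.
If it is in locker 2 (prior 1/3): the attendant opened locker 2, so this case is ruled out; weight (1/3)·0 = 0.
If it is in locker 3 (prior 1/3): locker 2 is available, opened with probability 7/9; weight (1/3)·(7/9) = 7/27.
The weights sum to 16/27.
So P(the prize voucher in locker 3 | the attendant opened locker 2) = (7/27) / (16/27) = 7/16.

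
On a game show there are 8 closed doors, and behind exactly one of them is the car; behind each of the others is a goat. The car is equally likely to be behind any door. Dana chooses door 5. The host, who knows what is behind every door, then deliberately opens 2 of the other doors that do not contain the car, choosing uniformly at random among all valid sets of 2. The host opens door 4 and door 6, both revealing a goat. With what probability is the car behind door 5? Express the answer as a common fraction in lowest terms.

1/8

Apply Bayes' rule, conditioning on where the car actually is.
If it is behind any of doors 1, 2, 3, 7, and 8 (prior 1/8 each): the host has 15 equally likely choices, so probability 1/15; weight (1/8)·(1/15) = 1/120 each.
If it is behind either of doors 4 and 6 (prior 1/8 each): that door was opened and seen not to hold the prize — ruled out; weight (1/8)·0 = 0 each.
If it is behind door 5 (prior 1/8): the host has 21 equally likely choices, so probability 1/21; weight (1/8)·(1/21) = 1/168.
The weights sum to 1/21.
So P(the car behind door 5 | the host opened door 4 and door 6) = (1/168) / (1/21) = 1/8.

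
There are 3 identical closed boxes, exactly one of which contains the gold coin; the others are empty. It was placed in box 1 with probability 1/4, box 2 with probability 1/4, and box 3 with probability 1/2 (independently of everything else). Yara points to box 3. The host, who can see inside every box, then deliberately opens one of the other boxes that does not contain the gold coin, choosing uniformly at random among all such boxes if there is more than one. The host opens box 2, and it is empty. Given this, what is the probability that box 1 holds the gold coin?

1/2

Consider each possible location of the gold coin in turn.
If it is in box 1 (prior 1/4): the host has no choice, probability 1; weight (1/4)·1 = 1/4.
If it is in box 2 (prior 1/4): the host opened box 2, so this case is ruled out; weight (1/4)·0 = 0.
If it is in box 3 (prior 1/2): the host has 2 equally likely choices, so probability 1/2; weight (1/2)·(1/2) = 1/4.
The weights sum to 1/2.
So P(the gold coin in box 1 | the host opened box 2) = (1/4) / (1/2) = 1/2.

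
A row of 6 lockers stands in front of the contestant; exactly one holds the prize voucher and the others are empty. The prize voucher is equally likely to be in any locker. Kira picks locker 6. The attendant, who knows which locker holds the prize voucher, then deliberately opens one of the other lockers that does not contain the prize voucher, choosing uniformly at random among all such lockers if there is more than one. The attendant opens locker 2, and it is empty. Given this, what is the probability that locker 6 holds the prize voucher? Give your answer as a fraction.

1/6

Condition on the true location of the prize voucher.
If it is in any of lockers 1, 3, 4, and 5 (prior 1/6 each): the attendant has 4 equally likely choices, so probability 1/4; weight (1/6)·(1/4) = 1/24 each.
If it is in locker 2 (prior 1/6): the attendant opened locker 2, so this case is ruled out; weight (1/6)·0 = 0.
If it is in locker 6 (prior 1/6): the attendant has 5 equally likely choices, so probability 1/5; weight (1/6)·(1/5) = 1/30.
The weights sum to 1/5.
So P(the prize voucher in locker 6 | the attendant opened locker 2) = (1/30) / (1/5) = 1/6.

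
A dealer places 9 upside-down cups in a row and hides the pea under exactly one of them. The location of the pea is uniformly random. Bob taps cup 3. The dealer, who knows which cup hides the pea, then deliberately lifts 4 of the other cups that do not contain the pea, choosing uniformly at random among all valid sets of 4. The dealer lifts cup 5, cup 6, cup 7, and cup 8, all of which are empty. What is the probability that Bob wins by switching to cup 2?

Apply Bayes' rule, conditioning on where the pea actually is.
If it is under any of cups 1, 2, 4, and 9 (prior 1/9 each): the dealer has 35 equally likely choices, so probability 1/35; weight (1/9)·(1/35) = 1/315 each.
If it is under cup 3 (prior 1/9): the dealer has 70 equally likely choices, so probability 1/70; weight (1/9)·(1/70) = 1/630.
If it is under any of cups 5, 6, 7, and 8 (prior 1/9 each): that cup was opened and seen not to hold the prize — ruled out; weight (1/9)·0 = 0 each.
The weights sum to 1/70.
So P(the pea under cup 2 | the dealer opened cup 5, cup 6, cup 7, and cup 8) = (1/315) / (1/70) = 2/9.

2/9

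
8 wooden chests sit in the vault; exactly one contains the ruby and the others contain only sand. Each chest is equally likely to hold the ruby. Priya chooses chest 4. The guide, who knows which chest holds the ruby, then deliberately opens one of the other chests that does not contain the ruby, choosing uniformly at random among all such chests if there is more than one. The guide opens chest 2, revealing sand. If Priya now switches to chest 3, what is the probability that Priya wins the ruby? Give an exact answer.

7/48

Consider each possible location of the ruby in turn.
If it is in any of chests 1, 3, 5, 6, 7, and 8 (prior 1/8 each): the guide has 6 equally likely choices, so probability 1/6; weight (1/8)·(1/6) = 1/48 each.
If it is in chest 2 (prior 1/8): the guide opened chest 2, so this case is ruled out; weight (1/8)·0 = 0.
If it is in chest 4 (prior 1/8): the guide has 7 equally likely choices, so probability 1/7; weight (1/8)·(1/7) = 1/56.
The weights sum to 1/7.
So P(the ruby in chest 3 | the guide opened chest 2) = (1/48) / (1/7) = 7/48.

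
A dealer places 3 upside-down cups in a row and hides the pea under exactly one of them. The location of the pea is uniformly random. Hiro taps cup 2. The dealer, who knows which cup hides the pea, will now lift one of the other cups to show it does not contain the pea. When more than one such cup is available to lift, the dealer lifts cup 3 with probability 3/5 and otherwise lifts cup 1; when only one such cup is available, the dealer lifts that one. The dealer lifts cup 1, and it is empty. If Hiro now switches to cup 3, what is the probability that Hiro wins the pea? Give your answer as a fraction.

Apply Bayes' rule, conditioning on where the pea actually is.
If it is under cup 1 (prior 1/3): the dealer opened cup 1, so this case is ruled out; weight (1/3)·0 = 0.
If it is under cup 2 (prior 1/3): cup 3 is available but not opened, probability 2/5; weight (1/3)·(2/5) = 2/15.
If it is under cup 3 (prior 1/3): only cup 1 is available, probability 1; weight (1/3)·1 = 1/3.
The weights sum to 7/15.
So P(the pea under cup 3 | the dealer opened cup 1) = (1/3) / (7/15) = 5/7.

5/7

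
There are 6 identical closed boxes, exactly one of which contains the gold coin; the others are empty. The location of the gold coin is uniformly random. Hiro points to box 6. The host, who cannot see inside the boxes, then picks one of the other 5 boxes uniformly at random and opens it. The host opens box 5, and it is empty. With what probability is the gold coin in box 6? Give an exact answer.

1/5

Because the host chose which box to open without knowing where the gold coin is, the choice is independent of the prize location. Learning that box 5 does not hold the gold coin simply rules out that one location and leaves the remaining 5 boxes still equally likely by symmetry.
So P(the gold coin in box 6) = 1/5.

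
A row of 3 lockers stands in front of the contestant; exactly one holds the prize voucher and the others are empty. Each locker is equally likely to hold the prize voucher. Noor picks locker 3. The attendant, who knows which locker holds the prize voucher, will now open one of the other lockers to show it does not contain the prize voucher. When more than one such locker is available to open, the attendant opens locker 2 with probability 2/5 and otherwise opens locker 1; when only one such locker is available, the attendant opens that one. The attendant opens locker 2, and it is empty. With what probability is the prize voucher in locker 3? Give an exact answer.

Condition on the true location of the prize voucher.
If it is in locker 1 (prior 1/3): only locker 2 is available, probability 1; weight (1/3)·1 = 1/3.
If it is in locker 2 (prior 1/3): the attendant opened locker 2, so this case is ruled out; weight (1/3)·0 = 0.
If it is in locker 3 (prior 1/3): locker 2 is available, opened with probability 2/5; weight (1/3)·(2/5) = 2/15.
The weights sum to 7/15.
So P(the prize voucher in locker 3 | the attendant opened locker 2) = (2/15) / (7/15) = 2/7.

2/7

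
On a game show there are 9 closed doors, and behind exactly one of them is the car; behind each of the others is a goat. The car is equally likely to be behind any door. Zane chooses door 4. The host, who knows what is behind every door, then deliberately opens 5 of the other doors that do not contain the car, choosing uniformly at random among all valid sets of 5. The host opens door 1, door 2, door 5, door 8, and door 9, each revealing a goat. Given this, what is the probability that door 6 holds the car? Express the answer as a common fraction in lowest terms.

Consider each possible location of the car in turn.
If it is behind any of doors 1, 2, 5, 8, and 9 (prior 1/9 each): that door was opened and seen not to hold the prize — ruled out; weight (1/9)·0 = 0 each.
If it is behind any of doors 3, 6, and 7 (prior 1/9 each): the host has 21 equally likely choices, so probability 1/21; weight (1/9)·(1/21) = 1/189 each.
If it is behind door 4 (prior 1/9): the host has 56 equally likely choices, so probability 1/56; weight (1/9)·(1/56) = 1/504.
The weights sum to 1/56.
So P(the car behind door 6 | the host opened door 1, door 2, door 5, door 8, and door 9) = (1/189) / (1/56) = 8/27.

8/27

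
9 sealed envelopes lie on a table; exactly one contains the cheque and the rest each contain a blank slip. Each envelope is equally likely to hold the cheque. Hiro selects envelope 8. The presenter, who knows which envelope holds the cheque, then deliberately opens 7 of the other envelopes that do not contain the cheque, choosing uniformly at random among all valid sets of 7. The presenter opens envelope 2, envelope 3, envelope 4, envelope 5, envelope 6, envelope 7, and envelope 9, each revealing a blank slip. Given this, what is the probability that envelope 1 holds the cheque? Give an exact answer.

8/9

Consider each possible location of the cheque in turn.
If it is in envelope 1 (prior 1/9): the presenter has no choice, probability 1; weight (1/9)·1 = 1/9.
If it is in any of envelopes 2, 3, 4, 5, 6, 7, and 9 (prior 1/9 each): that envelope was opened and seen not to hold the prize — ruled out; weight (1/9)·0 = 0 each.
If it is in envelope 8 (prior 1/9): the presenter has 8 equally likely choices, so probability 1/8; weight (1/9)·(1/8) = 1/72.
The weights sum to 1/8.
So P(the cheque in envelope 1 | the presenter opened envelope 2, envelope 3, envelope 4, envelope 5, envelope 6, envelope 7, and envelope 9) = (1/9) / (1/8) = 8/9.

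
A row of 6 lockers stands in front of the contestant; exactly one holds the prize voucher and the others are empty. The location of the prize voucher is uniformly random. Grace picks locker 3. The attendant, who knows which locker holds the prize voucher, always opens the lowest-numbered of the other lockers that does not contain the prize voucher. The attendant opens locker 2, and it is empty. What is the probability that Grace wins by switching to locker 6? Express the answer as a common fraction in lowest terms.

Condition on the true location of the prize voucher.
If it is in locker 1 (prior 1/6): locker 2 is the lowest-numbered option available, probability 1; weight (1/6)·1 = 1/6.
If it is in locker 2 (prior 1/6): the attendant opened locker 2, so this case is ruled out; weight (1/6)·0 = 0.
If it is in any of lockers 3, 4, 5, and 6 (prior 1/6 each): the attendant would have opened locker 1 instead, probability 0; weight (1/6)·0 = 0 each.
The weights sum to 1/6.
So P(the prize voucher in locker 6 | the attendant opened locker 2) = 0 / (1/6) = 0.

0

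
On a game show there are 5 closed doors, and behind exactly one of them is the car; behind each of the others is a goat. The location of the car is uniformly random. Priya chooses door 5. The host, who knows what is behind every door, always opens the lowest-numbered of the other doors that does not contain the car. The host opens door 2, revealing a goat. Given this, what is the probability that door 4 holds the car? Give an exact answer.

0

Consider each possible location of the car in turn.
If it is behind door 1 (prior 1/5): door 2 is the lowest-numbered option available, probability 1; weight (1/5)·1 = 1/5.
If it is behind door 2 (prior 1/5): the host opened door 2, so this case is ruled out; weight (1/5)·0 = 0.
If it is behind any of doors 3, 4, and 5 (prior 1/5 each): the host would have opened door 1 instead, probability 0; weight (1/5)·0 = 0 each.
The weights sum to 1/5.
So P(the car behind door 4 | the host opened door 2) = 0 / (1/5) = 0.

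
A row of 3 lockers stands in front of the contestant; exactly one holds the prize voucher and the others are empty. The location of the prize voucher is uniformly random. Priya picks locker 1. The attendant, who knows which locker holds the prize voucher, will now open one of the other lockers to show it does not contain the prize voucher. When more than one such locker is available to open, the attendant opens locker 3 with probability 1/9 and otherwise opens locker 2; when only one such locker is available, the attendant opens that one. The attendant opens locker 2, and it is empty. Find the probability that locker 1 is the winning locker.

8/17

Consider each possible location of the prize voucher in turn.
If it is in locker 1 (prior 1/3): locker 3 is available but not opened, probability 8/9; weight (1/3)·(8/9) = 8/27.
If it is in locker 2 (prior 1/3): the attendant opened locker 2, so this case is ruled out; weight (1/3)·0 = 0.
If it is in locker 3 (prior 1/3): only locker 2 is available, probability 1; weight (1/3)·1 = 1/3.
The weights sum to 17/27.
So P(the prize voucher in locker 1 | the attendant opened locker 2) = (8/27) / (17/27) = 8/17.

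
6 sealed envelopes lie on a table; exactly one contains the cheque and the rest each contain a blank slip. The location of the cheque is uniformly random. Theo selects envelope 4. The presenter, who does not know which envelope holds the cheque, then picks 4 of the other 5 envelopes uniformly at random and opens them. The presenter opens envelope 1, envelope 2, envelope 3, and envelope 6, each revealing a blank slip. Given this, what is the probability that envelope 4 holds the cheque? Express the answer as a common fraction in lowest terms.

1/2

Apply Bayes' rule, conditioning on where the cheque actually is.
If it is in any of envelopes 1, 2, 3, and 6 (prior 1/6 each): that envelope was opened and seen not to hold the prize — ruled out; weight (1/6)·0 = 0 each.
If it is in either of envelopes 4 and 5 (prior 1/6 each): the presenter picks exactly this set with probability 1/5 regardless, and none is the prize; weight (1/6)·(1/5) = 1/30 each.
The weights sum to 1/15.
So P(the cheque in envelope 4 | the presenter opened envelope 1, envelope 2, envelope 3, and envelope 6) = (1/30) / (1/15) = 1/2.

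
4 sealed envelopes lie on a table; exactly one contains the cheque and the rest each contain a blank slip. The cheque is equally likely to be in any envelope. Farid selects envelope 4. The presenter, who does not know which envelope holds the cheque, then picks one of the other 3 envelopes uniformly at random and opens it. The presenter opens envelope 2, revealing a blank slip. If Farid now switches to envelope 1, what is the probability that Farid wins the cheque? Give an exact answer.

Consider each possible location of the cheque in turn.
If it is in any of envelopes 1, 3, and 4 (prior 1/4 each): the presenter picks envelope 2 with probability 1/3 regardless, and it is not the prize; weight (1/4)·(1/3) = 1/12 each.
If it is in envelope 2 (prior 1/4): the presenter opened envelope 2, so this case is ruled out; weight (1/4)·0 = 0.
The weights sum to 1/4.
So P(the cheque in envelope 1 | the presenter opened envelope 2) = (1/12) / (1/4) = 1/3.

1/3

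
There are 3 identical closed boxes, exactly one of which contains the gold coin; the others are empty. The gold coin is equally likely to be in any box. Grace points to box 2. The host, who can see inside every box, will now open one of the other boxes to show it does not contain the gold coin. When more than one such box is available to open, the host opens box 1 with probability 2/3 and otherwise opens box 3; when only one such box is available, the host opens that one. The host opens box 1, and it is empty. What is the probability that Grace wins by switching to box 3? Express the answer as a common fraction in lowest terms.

3/5

Condition on the true location of the gold coin.
If it is in box 1 (prior 1/3): the host opened box 1, so this case is ruled out; weight (1/3)·0 = 0.
If it is in box 2 (prior 1/3): box 1 is available, opened with probability 2/3; weight (1/3)·(2/3) = 2/9.
If it is in box 3 (prior 1/3): only box 1 is available, probability 1; weight (1/3)·1 = 1/3.
The weights sum to 5/9.
So P(the gold coin in box 3 | the host opened box 1) = (1/3) / (5/9) = 3/5.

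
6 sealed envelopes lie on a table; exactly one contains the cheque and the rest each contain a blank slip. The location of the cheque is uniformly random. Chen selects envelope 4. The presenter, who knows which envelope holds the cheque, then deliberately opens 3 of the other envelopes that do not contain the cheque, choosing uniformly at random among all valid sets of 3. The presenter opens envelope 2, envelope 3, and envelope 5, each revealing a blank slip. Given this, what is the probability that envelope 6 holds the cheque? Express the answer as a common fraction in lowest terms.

5/12

Condition on the true location of the cheque.
If it is in either of envelopes 1 and 6 (prior 1/6 each): the presenter has 4 equally likely choices, so probability 1/4; weight (1/6)·(1/4) = 1/24 each.
If it is in any of envelopes 2, 3, and 5 (prior 1/6 each): that envelope was opened and seen not to hold the prize — ruled out; weight (1/6)·0 = 0 each.
If it is in envelope 4 (prior 1/6): the presenter has 10 equally likely choices, so probability 1/10; weight (1/6)·(1/10) = 1/60.
The weights sum to 1/10.
So P(the cheque in envelope 6 | the presenter opened envelope 2, envelope 3, and envelope 5) = (1/24) / (1/10) = 5/12.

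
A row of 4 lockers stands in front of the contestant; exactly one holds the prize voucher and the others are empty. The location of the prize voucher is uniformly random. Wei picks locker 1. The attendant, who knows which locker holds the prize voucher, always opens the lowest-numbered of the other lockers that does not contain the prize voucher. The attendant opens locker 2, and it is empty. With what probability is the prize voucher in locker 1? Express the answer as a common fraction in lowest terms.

1/3

Consider each possible location of the prize voucher in turn.
If it is in any of lockers 1, 3, and 4 (prior 1/4 each): locker 2 is the lowest-numbered option available, probability 1; weight (1/4)·1 = 1/4 each.
If it is in locker 2 (prior 1/4): the attendant opened locker 2, so this case is ruled out; weight (1/4)·0 = 0.
The weights sum to 3/4.
So P(the prize voucher in locker 1 | the attendant opened locker 2) = (1/4) / (3/4) = 1/3.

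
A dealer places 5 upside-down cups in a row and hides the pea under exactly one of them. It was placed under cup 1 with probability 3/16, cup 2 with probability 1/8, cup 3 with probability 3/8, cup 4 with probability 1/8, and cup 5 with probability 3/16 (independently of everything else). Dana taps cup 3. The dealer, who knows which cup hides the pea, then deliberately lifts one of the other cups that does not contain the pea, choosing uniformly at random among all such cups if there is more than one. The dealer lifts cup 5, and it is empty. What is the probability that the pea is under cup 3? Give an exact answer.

Consider each possible location of the pea in turn.
If it is under cup 1 (prior 3/16): the dealer has 3 equally likely choices, so probability 1/3; weight (3/16)·(1/3) = 1/16.
If it is under either of cups 2 and 4 (prior 1/8 each): the dealer has 3 equally likely choices, so probability 1/3; weight (1/8)·(1/3) = 1/24 each.
If it is under cup 3 (prior 3/8): the dealer has 4 equally likely choices, so probability 1/4; weight (3/8)·(1/4) = 3/32.
If it is under cup 5 (prior 3/16): the dealer opened cup 5, so this case is ruled out; weight (3/16)·0 = 0.
The weights sum to 23/96.
So P(the pea under cup 3 | the dealer opened cup 5) = (3/32) / (23/96) = 9/23.

9/23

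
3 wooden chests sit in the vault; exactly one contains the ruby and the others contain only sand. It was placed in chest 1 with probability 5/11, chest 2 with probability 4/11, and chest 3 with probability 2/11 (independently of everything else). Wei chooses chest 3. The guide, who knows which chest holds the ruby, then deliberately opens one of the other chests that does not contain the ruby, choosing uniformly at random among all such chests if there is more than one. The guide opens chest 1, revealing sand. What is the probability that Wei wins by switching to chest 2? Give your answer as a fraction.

Apply Bayes' rule, conditioning on where the ruby actually is.
If it is in chest 1 (prior 5/11): the guide opened chest 1, so this case is ruled out; weight (5/11)·0 = 0.
If it is in chest 2 (prior 4/11): the guide has no choice, probability 1; weight (4/11)·1 = 4/11.
If it is in chest 3 (prior 2/11): the guide has 2 equally likely choices, so probability 1/2; weight (2/11)·(1/2) = 1/11.
The weights sum to 5/11.
So P(the ruby in chest 2 | the guide opened chest 1) = (4/11) / (5/11) = 4/5.

4/5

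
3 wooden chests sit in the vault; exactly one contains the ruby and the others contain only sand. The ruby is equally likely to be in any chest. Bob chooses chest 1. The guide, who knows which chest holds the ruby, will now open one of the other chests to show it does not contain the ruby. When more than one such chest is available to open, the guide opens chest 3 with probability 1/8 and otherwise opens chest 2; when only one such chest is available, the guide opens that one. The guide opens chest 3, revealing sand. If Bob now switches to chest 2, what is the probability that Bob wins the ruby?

8/9

Consider each possible location of the ruby in turn.
If it is in chest 1 (prior 1/3): chest 3 is available, opened with probability 1/8; weight (1/3)·(1/8) = 1/24.
If it is in chest 2 (prior 1/3): only chest 3 is available, probability 1; weight (1/3)·1 = 1/3.
If it is in chest 3 (prior 1/3): the guide opened chest 3, so this case is ruled out; weight (1/3)·0 = 0.
The weights sum to 3/8.
So P(the ruby in chest 2 | the guide opened chest 3) = (1/3) / (3/8) = 8/9.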